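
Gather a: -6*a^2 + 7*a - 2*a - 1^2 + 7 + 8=-6*a^2 + 5*a + 14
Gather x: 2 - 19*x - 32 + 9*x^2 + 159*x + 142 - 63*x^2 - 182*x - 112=-54*x^2 - 42*x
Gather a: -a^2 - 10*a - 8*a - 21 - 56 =-a^2 - 18*a - 77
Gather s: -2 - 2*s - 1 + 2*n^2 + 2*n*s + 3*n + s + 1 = 2*n^2 + 3*n + s*(2*n - 1) - 2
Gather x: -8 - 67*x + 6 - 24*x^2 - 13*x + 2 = -24*x^2 - 80*x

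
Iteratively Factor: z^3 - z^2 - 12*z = (z + 3)*(z^2 - 4*z) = z*(z + 3)*(z - 4)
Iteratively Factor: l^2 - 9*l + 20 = (l - 4)*(l - 5)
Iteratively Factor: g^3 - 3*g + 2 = (g + 2)*(g^2 - 2*g + 1) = (g - 1)*(g + 2)*(g - 1)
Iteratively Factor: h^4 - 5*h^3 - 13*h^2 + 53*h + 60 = (h + 1)*(h^3 - 6*h^2 - 7*h + 60) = (h + 1)*(h + 3)*(h^2 - 9*h + 20) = (h - 5)*(h + 1)*(h + 3)*(h - 4)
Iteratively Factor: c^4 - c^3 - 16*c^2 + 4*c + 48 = (c + 3)*(c^3 - 4*c^2 - 4*c + 16) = (c - 2)*(c + 3)*(c^2 - 2*c - 8) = (c - 2)*(c + 2)*(c + 3)*(c - 4)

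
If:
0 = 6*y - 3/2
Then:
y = 1/4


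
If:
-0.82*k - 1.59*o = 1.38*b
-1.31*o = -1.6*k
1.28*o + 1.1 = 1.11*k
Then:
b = 4.86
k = -2.43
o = -2.96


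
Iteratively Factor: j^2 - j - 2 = (j + 1)*(j - 2)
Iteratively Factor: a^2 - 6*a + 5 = (a - 5)*(a - 1)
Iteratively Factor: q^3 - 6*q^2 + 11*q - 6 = (q - 2)*(q^2 - 4*q + 3) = (q - 2)*(q - 1)*(q - 3)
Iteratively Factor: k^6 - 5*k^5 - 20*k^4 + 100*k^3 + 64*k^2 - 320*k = (k)*(k^5 - 5*k^4 - 20*k^3 + 100*k^2 + 64*k - 320) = k*(k + 4)*(k^4 - 9*k^3 + 16*k^2 + 36*k - 80) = k*(k - 2)*(k + 4)*(k^3 - 7*k^2 + 2*k + 40) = k*(k - 4)*(k - 2)*(k + 4)*(k^2 - 3*k - 10) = k*(k - 5)*(k - 4)*(k - 2)*(k + 4)*(k + 2)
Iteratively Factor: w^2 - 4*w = (w)*(w - 4)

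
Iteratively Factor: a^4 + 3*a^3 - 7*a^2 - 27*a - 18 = (a + 1)*(a^3 + 2*a^2 - 9*a - 18) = (a + 1)*(a + 2)*(a^2 - 9) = (a - 3)*(a + 1)*(a + 2)*(a + 3)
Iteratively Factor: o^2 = (o)*(o)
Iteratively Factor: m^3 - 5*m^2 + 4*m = (m)*(m^2 - 5*m + 4) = m*(m - 4)*(m - 1)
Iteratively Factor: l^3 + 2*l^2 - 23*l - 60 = (l + 4)*(l^2 - 2*l - 15) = (l - 5)*(l + 4)*(l + 3)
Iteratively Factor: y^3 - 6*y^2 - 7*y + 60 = (y + 3)*(y^2 - 9*y + 20) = (y - 5)*(y + 3)*(y - 4)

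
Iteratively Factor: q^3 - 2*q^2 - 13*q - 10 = (q + 2)*(q^2 - 4*q - 5) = (q - 5)*(q + 2)*(q + 1)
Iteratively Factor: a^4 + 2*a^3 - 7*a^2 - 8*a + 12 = (a - 2)*(a^3 + 4*a^2 + a - 6) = (a - 2)*(a + 2)*(a^2 + 2*a - 3) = (a - 2)*(a - 1)*(a + 2)*(a + 3)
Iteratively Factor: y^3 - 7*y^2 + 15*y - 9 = (y - 3)*(y^2 - 4*y + 3) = (y - 3)^2*(y - 1)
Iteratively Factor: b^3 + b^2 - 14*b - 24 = (b - 4)*(b^2 + 5*b + 6) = (b - 4)*(b + 3)*(b + 2)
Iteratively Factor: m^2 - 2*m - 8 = (m + 2)*(m - 4)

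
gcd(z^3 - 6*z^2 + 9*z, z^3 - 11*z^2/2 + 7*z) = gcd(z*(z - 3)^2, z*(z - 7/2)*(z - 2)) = z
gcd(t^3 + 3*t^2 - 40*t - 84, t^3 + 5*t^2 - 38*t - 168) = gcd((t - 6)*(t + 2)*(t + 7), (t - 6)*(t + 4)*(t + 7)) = t^2 + t - 42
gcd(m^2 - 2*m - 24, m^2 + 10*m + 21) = 1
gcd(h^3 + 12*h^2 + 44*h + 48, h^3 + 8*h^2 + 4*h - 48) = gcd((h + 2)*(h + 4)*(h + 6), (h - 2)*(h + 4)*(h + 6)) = h^2 + 10*h + 24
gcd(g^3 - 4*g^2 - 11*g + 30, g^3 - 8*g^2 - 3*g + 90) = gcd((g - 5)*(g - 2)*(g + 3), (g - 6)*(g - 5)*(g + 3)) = g^2 - 2*g - 15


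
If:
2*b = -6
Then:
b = -3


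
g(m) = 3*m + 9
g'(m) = 3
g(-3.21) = -0.63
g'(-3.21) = 3.00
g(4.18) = 21.54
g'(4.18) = 3.00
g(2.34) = 16.02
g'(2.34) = 3.00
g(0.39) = 10.17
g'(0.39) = 3.00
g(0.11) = 9.33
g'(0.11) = 3.00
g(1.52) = 13.56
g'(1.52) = 3.00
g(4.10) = 21.30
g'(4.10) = 3.00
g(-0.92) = 6.24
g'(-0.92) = 3.00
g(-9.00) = -18.00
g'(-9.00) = 3.00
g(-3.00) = 0.00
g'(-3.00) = 3.00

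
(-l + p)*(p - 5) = -l*p + 5*l + p^2 - 5*p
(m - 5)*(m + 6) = m^2 + m - 30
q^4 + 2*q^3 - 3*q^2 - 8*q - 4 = (q - 2)*(q + 1)^2*(q + 2)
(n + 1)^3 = n^3 + 3*n^2 + 3*n + 1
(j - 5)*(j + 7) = j^2 + 2*j - 35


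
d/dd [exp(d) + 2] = exp(d)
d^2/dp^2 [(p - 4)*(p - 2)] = 2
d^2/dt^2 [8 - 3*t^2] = -6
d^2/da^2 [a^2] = 2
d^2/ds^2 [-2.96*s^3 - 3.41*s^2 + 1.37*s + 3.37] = -17.76*s - 6.82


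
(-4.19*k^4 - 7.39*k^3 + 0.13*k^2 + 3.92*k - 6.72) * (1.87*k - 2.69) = -7.8353*k^5 - 2.5482*k^4 + 20.1222*k^3 + 6.9807*k^2 - 23.1112*k + 18.0768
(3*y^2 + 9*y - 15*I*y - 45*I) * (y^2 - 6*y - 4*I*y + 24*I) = 3*y^4 - 9*y^3 - 27*I*y^3 - 114*y^2 + 81*I*y^2 + 180*y + 486*I*y + 1080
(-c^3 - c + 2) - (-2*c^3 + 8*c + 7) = c^3 - 9*c - 5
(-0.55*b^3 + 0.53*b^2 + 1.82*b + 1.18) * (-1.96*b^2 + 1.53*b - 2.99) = 1.078*b^5 - 1.8803*b^4 - 1.1118*b^3 - 1.1129*b^2 - 3.6364*b - 3.5282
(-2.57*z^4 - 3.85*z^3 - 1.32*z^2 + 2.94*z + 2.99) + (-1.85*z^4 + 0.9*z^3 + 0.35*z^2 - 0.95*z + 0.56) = -4.42*z^4 - 2.95*z^3 - 0.97*z^2 + 1.99*z + 3.55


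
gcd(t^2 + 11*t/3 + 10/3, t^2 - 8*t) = 1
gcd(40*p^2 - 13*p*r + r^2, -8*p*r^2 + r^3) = 8*p - r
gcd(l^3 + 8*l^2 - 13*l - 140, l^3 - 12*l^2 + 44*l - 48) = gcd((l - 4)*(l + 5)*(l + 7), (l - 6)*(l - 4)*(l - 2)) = l - 4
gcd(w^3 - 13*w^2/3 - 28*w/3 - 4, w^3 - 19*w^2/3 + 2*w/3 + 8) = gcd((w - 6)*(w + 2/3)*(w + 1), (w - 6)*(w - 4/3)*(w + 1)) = w^2 - 5*w - 6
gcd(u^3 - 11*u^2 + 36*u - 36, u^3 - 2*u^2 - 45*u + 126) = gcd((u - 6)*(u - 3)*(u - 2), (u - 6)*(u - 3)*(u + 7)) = u^2 - 9*u + 18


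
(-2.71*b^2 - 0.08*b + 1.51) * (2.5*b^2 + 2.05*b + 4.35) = -6.775*b^4 - 5.7555*b^3 - 8.1775*b^2 + 2.7475*b + 6.5685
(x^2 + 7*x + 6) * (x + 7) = x^3 + 14*x^2 + 55*x + 42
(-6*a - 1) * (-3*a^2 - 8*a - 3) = 18*a^3 + 51*a^2 + 26*a + 3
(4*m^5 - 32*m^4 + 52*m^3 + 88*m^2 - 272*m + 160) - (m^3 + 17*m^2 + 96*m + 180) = 4*m^5 - 32*m^4 + 51*m^3 + 71*m^2 - 368*m - 20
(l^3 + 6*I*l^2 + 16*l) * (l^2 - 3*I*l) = l^5 + 3*I*l^4 + 34*l^3 - 48*I*l^2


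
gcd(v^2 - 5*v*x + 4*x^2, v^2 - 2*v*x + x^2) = -v + x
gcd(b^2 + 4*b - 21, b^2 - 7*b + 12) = b - 3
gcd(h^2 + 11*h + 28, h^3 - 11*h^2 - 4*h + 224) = h + 4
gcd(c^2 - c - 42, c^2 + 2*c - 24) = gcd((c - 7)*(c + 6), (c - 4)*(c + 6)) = c + 6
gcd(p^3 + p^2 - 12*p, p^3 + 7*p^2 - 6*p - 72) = p^2 + p - 12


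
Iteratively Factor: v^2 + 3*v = (v + 3)*(v)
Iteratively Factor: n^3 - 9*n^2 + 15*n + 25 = (n - 5)*(n^2 - 4*n - 5) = (n - 5)*(n + 1)*(n - 5)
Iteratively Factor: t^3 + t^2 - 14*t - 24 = (t + 3)*(t^2 - 2*t - 8) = (t - 4)*(t + 3)*(t + 2)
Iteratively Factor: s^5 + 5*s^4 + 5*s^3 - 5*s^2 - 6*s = (s + 1)*(s^4 + 4*s^3 + s^2 - 6*s) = (s - 1)*(s + 1)*(s^3 + 5*s^2 + 6*s) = (s - 1)*(s + 1)*(s + 3)*(s^2 + 2*s) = (s - 1)*(s + 1)*(s + 2)*(s + 3)*(s)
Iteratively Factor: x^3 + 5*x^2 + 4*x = (x + 4)*(x^2 + x) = (x + 1)*(x + 4)*(x)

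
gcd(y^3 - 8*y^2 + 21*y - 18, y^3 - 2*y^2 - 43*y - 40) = 1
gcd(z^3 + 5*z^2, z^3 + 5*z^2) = z^3 + 5*z^2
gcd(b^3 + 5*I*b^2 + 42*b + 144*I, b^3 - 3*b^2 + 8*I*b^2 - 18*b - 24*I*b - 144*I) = b + 8*I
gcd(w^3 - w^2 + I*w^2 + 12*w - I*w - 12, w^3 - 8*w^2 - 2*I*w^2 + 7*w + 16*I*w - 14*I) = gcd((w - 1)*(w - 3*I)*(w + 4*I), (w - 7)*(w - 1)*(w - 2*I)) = w - 1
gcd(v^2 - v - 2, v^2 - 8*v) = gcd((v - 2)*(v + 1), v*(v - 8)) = 1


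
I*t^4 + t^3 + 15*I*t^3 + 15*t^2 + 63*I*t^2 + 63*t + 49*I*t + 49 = (t + 7)^2*(t - I)*(I*t + I)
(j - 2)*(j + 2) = j^2 - 4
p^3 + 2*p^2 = p^2*(p + 2)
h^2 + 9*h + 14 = (h + 2)*(h + 7)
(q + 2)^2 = q^2 + 4*q + 4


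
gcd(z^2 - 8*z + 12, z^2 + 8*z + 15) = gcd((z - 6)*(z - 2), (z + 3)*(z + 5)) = 1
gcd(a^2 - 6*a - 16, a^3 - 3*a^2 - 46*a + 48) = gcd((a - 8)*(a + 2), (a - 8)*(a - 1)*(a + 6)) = a - 8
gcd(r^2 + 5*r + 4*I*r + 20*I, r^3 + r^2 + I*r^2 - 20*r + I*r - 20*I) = r + 5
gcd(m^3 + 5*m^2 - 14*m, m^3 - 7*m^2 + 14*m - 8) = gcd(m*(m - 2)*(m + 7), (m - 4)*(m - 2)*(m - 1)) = m - 2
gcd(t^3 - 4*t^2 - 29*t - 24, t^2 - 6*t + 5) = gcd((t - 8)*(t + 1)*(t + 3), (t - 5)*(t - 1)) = 1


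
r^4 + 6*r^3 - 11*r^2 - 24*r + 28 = (r - 2)*(r - 1)*(r + 2)*(r + 7)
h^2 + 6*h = h*(h + 6)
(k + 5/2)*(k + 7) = k^2 + 19*k/2 + 35/2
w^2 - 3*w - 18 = (w - 6)*(w + 3)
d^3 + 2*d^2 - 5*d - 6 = (d - 2)*(d + 1)*(d + 3)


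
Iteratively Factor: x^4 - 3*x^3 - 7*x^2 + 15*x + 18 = (x + 2)*(x^3 - 5*x^2 + 3*x + 9) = (x + 1)*(x + 2)*(x^2 - 6*x + 9) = (x - 3)*(x + 1)*(x + 2)*(x - 3)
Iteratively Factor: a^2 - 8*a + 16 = (a - 4)*(a - 4)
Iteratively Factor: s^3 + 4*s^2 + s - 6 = (s - 1)*(s^2 + 5*s + 6) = (s - 1)*(s + 2)*(s + 3)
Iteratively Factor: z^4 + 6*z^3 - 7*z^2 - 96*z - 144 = (z - 4)*(z^3 + 10*z^2 + 33*z + 36) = (z - 4)*(z + 4)*(z^2 + 6*z + 9) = (z - 4)*(z + 3)*(z + 4)*(z + 3)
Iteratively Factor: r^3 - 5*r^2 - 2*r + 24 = (r - 3)*(r^2 - 2*r - 8) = (r - 4)*(r - 3)*(r + 2)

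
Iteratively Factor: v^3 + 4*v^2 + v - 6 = (v + 3)*(v^2 + v - 2) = (v - 1)*(v + 3)*(v + 2)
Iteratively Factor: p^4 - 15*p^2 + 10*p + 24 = (p - 2)*(p^3 + 2*p^2 - 11*p - 12) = (p - 3)*(p - 2)*(p^2 + 5*p + 4) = (p - 3)*(p - 2)*(p + 4)*(p + 1)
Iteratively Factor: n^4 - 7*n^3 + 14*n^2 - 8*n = (n - 4)*(n^3 - 3*n^2 + 2*n) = n*(n - 4)*(n^2 - 3*n + 2) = n*(n - 4)*(n - 2)*(n - 1)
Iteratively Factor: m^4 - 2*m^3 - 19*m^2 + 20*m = (m + 4)*(m^3 - 6*m^2 + 5*m) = m*(m + 4)*(m^2 - 6*m + 5) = m*(m - 5)*(m + 4)*(m - 1)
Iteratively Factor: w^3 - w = (w)*(w^2 - 1) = w*(w + 1)*(w - 1)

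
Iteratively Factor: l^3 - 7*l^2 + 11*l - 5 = (l - 1)*(l^2 - 6*l + 5) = (l - 5)*(l - 1)*(l - 1)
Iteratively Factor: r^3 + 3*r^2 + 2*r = (r + 1)*(r^2 + 2*r) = r*(r + 1)*(r + 2)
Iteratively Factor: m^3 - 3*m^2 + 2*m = (m - 1)*(m^2 - 2*m) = (m - 2)*(m - 1)*(m)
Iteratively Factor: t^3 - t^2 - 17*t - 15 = (t + 3)*(t^2 - 4*t - 5) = (t - 5)*(t + 3)*(t + 1)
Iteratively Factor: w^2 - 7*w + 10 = (w - 2)*(w - 5)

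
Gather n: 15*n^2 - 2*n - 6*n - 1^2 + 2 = 15*n^2 - 8*n + 1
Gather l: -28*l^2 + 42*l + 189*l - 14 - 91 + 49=-28*l^2 + 231*l - 56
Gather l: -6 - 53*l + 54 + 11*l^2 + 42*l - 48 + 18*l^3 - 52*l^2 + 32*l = 18*l^3 - 41*l^2 + 21*l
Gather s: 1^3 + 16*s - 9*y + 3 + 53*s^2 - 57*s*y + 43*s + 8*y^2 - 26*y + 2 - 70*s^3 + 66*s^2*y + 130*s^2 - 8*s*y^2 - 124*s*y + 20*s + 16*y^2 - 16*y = -70*s^3 + s^2*(66*y + 183) + s*(-8*y^2 - 181*y + 79) + 24*y^2 - 51*y + 6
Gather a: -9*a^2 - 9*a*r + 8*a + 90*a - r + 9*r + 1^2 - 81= -9*a^2 + a*(98 - 9*r) + 8*r - 80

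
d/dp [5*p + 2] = 5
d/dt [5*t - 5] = 5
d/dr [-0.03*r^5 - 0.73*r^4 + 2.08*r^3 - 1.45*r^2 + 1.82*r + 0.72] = -0.15*r^4 - 2.92*r^3 + 6.24*r^2 - 2.9*r + 1.82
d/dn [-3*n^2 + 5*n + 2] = 5 - 6*n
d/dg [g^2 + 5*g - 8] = 2*g + 5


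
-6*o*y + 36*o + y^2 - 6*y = (-6*o + y)*(y - 6)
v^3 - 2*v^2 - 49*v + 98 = (v - 7)*(v - 2)*(v + 7)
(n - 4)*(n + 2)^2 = n^3 - 12*n - 16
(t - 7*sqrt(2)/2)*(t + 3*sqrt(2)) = t^2 - sqrt(2)*t/2 - 21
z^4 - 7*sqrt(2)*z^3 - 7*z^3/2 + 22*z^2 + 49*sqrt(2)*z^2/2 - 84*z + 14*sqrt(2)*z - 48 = (z - 4)*(z + 1/2)*(z - 4*sqrt(2))*(z - 3*sqrt(2))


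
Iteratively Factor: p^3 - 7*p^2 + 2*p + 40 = (p - 4)*(p^2 - 3*p - 10) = (p - 5)*(p - 4)*(p + 2)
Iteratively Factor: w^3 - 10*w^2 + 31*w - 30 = (w - 3)*(w^2 - 7*w + 10) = (w - 3)*(w - 2)*(w - 5)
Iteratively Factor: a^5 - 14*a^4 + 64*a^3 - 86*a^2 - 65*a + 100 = (a - 4)*(a^4 - 10*a^3 + 24*a^2 + 10*a - 25) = (a - 4)*(a + 1)*(a^3 - 11*a^2 + 35*a - 25) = (a - 5)*(a - 4)*(a + 1)*(a^2 - 6*a + 5) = (a - 5)^2*(a - 4)*(a + 1)*(a - 1)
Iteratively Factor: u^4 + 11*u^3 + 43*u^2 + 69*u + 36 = (u + 3)*(u^3 + 8*u^2 + 19*u + 12) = (u + 3)*(u + 4)*(u^2 + 4*u + 3) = (u + 1)*(u + 3)*(u + 4)*(u + 3)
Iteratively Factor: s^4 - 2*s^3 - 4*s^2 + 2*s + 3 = (s + 1)*(s^3 - 3*s^2 - s + 3) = (s + 1)^2*(s^2 - 4*s + 3) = (s - 1)*(s + 1)^2*(s - 3)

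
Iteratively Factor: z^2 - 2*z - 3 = (z - 3)*(z + 1)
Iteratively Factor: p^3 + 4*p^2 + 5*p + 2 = (p + 1)*(p^2 + 3*p + 2) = (p + 1)^2*(p + 2)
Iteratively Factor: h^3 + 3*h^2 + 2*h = (h + 1)*(h^2 + 2*h) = (h + 1)*(h + 2)*(h)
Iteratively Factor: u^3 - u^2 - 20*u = (u)*(u^2 - u - 20) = u*(u + 4)*(u - 5)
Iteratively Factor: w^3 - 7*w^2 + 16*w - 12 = (w - 2)*(w^2 - 5*w + 6) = (w - 2)^2*(w - 3)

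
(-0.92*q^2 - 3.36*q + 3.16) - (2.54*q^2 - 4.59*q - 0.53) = -3.46*q^2 + 1.23*q + 3.69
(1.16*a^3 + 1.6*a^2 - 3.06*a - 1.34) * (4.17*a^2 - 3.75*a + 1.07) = 4.8372*a^5 + 2.322*a^4 - 17.519*a^3 + 7.5992*a^2 + 1.7508*a - 1.4338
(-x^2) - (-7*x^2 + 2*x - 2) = 6*x^2 - 2*x + 2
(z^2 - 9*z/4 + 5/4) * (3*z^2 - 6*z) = 3*z^4 - 51*z^3/4 + 69*z^2/4 - 15*z/2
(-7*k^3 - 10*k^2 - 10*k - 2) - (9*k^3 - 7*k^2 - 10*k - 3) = -16*k^3 - 3*k^2 + 1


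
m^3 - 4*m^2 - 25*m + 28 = (m - 7)*(m - 1)*(m + 4)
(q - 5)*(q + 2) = q^2 - 3*q - 10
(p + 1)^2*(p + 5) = p^3 + 7*p^2 + 11*p + 5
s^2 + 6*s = s*(s + 6)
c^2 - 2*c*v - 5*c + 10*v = (c - 5)*(c - 2*v)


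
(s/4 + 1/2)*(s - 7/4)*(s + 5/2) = s^3/4 + 11*s^2/16 - 23*s/32 - 35/16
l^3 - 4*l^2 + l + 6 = (l - 3)*(l - 2)*(l + 1)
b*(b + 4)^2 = b^3 + 8*b^2 + 16*b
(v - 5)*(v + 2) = v^2 - 3*v - 10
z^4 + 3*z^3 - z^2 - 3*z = z*(z - 1)*(z + 1)*(z + 3)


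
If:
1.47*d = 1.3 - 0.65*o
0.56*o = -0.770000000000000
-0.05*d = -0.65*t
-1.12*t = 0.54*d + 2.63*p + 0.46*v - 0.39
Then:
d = 1.49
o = -1.38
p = -0.174904942965779*v - 0.207010941258633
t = 0.11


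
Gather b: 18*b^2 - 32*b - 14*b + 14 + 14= 18*b^2 - 46*b + 28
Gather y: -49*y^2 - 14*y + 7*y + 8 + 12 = -49*y^2 - 7*y + 20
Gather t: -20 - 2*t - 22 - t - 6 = -3*t - 48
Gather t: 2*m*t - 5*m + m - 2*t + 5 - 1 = -4*m + t*(2*m - 2) + 4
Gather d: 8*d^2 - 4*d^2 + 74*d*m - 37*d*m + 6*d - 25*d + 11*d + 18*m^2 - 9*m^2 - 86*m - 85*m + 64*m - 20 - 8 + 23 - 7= 4*d^2 + d*(37*m - 8) + 9*m^2 - 107*m - 12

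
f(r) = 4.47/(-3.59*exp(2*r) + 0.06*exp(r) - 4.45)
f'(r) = 4.47*(7.18*exp(2*r) - 0.06*exp(r))/(-3.59*exp(2*r) + 0.06*exp(r) - 4.45)^2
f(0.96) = -0.16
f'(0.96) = 0.26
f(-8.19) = -1.00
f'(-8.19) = -0.00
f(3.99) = -0.00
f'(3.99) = 0.00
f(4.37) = -0.00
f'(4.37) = 0.00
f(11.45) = -0.00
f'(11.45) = 0.00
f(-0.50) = -0.78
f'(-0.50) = 0.35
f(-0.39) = -0.74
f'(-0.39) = 0.40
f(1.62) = -0.05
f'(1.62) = 0.09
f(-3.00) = -1.00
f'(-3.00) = 0.00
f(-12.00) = -1.00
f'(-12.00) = 0.00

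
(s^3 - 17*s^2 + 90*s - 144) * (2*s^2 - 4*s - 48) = 2*s^5 - 38*s^4 + 200*s^3 + 168*s^2 - 3744*s + 6912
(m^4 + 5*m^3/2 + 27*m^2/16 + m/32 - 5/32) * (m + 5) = m^5 + 15*m^4/2 + 227*m^3/16 + 271*m^2/32 - 25/32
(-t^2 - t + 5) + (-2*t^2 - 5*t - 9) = -3*t^2 - 6*t - 4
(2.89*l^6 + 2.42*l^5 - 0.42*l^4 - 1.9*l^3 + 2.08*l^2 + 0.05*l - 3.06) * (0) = 0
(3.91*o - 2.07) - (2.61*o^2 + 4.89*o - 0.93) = -2.61*o^2 - 0.98*o - 1.14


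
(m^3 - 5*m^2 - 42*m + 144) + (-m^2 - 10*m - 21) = m^3 - 6*m^2 - 52*m + 123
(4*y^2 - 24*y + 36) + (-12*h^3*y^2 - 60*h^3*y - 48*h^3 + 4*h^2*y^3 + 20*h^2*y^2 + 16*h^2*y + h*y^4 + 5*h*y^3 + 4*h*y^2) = -12*h^3*y^2 - 60*h^3*y - 48*h^3 + 4*h^2*y^3 + 20*h^2*y^2 + 16*h^2*y + h*y^4 + 5*h*y^3 + 4*h*y^2 + 4*y^2 - 24*y + 36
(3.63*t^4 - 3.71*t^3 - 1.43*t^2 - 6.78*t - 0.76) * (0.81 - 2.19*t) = -7.9497*t^5 + 11.0652*t^4 + 0.1266*t^3 + 13.6899*t^2 - 3.8274*t - 0.6156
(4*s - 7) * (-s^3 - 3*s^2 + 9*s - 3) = -4*s^4 - 5*s^3 + 57*s^2 - 75*s + 21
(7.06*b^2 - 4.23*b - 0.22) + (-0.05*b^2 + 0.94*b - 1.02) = 7.01*b^2 - 3.29*b - 1.24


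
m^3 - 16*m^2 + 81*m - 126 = (m - 7)*(m - 6)*(m - 3)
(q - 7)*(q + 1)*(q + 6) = q^3 - 43*q - 42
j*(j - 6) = j^2 - 6*j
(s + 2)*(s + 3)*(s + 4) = s^3 + 9*s^2 + 26*s + 24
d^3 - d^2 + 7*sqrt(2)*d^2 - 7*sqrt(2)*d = d*(d - 1)*(d + 7*sqrt(2))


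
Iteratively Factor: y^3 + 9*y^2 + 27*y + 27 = (y + 3)*(y^2 + 6*y + 9) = (y + 3)^2*(y + 3)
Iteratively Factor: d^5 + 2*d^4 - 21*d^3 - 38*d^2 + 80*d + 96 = (d + 3)*(d^4 - d^3 - 18*d^2 + 16*d + 32) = (d + 3)*(d + 4)*(d^3 - 5*d^2 + 2*d + 8) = (d - 2)*(d + 3)*(d + 4)*(d^2 - 3*d - 4) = (d - 2)*(d + 1)*(d + 3)*(d + 4)*(d - 4)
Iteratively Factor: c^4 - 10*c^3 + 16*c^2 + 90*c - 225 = (c - 3)*(c^3 - 7*c^2 - 5*c + 75) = (c - 3)*(c + 3)*(c^2 - 10*c + 25) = (c - 5)*(c - 3)*(c + 3)*(c - 5)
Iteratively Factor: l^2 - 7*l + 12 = (l - 4)*(l - 3)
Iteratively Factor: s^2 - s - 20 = (s + 4)*(s - 5)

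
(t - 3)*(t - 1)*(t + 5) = t^3 + t^2 - 17*t + 15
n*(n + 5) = n^2 + 5*n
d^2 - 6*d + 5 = (d - 5)*(d - 1)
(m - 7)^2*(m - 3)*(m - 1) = m^4 - 18*m^3 + 108*m^2 - 238*m + 147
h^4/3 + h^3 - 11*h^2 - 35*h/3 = h*(h/3 + 1/3)*(h - 5)*(h + 7)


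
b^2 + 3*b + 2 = (b + 1)*(b + 2)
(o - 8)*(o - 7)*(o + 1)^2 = o^4 - 13*o^3 + 27*o^2 + 97*o + 56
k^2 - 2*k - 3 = (k - 3)*(k + 1)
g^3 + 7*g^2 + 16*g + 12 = (g + 2)^2*(g + 3)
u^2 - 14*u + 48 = (u - 8)*(u - 6)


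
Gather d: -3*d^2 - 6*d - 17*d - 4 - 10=-3*d^2 - 23*d - 14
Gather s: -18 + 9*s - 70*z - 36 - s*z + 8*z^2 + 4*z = s*(9 - z) + 8*z^2 - 66*z - 54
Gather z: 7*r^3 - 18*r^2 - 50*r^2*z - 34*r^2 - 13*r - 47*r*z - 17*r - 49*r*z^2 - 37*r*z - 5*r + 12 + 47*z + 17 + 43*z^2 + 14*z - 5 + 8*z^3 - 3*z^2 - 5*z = 7*r^3 - 52*r^2 - 35*r + 8*z^3 + z^2*(40 - 49*r) + z*(-50*r^2 - 84*r + 56) + 24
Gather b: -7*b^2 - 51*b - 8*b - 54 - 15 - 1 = -7*b^2 - 59*b - 70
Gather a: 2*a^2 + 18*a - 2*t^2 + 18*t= 2*a^2 + 18*a - 2*t^2 + 18*t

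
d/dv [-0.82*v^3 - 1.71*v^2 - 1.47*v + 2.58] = -2.46*v^2 - 3.42*v - 1.47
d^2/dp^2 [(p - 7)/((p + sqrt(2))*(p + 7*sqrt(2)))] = 2*(p^3 - 21*p^2 - 168*sqrt(2)*p - 42*p - 798 - 112*sqrt(2))/(p^6 + 24*sqrt(2)*p^5 + 426*p^4 + 1696*sqrt(2)*p^3 + 5964*p^2 + 4704*sqrt(2)*p + 2744)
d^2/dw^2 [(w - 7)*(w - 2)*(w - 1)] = 6*w - 20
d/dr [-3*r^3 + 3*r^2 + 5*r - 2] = -9*r^2 + 6*r + 5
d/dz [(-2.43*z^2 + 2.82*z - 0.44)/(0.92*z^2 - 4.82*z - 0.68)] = (9.1182*z^2 + 4.1144*z - 4.0384)/(0.8464*z^4 - 8.8688*z^3 + 21.9812*z^2 + 6.5552*z + 0.4624)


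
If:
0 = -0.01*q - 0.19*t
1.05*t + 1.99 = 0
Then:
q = 36.01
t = -1.90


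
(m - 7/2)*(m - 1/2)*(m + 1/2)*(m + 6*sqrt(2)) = m^4 - 7*m^3/2 + 6*sqrt(2)*m^3 - 21*sqrt(2)*m^2 - m^2/4 - 3*sqrt(2)*m/2 + 7*m/8 + 21*sqrt(2)/4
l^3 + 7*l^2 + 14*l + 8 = (l + 1)*(l + 2)*(l + 4)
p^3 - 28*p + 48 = (p - 4)*(p - 2)*(p + 6)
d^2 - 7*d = d*(d - 7)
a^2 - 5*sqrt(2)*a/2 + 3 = (a - 3*sqrt(2)/2)*(a - sqrt(2))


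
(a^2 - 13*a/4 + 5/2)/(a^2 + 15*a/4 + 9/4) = (4*a^2 - 13*a + 10)/(4*a^2 + 15*a + 9)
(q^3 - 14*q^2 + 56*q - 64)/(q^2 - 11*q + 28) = (q^2 - 10*q + 16)/(q - 7)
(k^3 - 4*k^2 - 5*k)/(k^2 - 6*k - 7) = k*(k - 5)/(k - 7)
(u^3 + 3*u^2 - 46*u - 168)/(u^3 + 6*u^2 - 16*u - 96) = (u - 7)/(u - 4)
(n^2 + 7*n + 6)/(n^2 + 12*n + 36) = (n + 1)/(n + 6)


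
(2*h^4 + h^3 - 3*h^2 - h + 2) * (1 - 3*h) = -6*h^5 - h^4 + 10*h^3 - 7*h + 2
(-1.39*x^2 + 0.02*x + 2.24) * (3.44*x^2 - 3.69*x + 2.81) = -4.7816*x^4 + 5.1979*x^3 + 3.7259*x^2 - 8.2094*x + 6.2944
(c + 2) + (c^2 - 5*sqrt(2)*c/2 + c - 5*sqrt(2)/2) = c^2 - 5*sqrt(2)*c/2 + 2*c - 5*sqrt(2)/2 + 2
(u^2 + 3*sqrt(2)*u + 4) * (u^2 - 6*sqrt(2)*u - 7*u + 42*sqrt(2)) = u^4 - 7*u^3 - 3*sqrt(2)*u^3 - 32*u^2 + 21*sqrt(2)*u^2 - 24*sqrt(2)*u + 224*u + 168*sqrt(2)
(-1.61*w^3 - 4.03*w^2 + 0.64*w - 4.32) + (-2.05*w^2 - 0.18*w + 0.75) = -1.61*w^3 - 6.08*w^2 + 0.46*w - 3.57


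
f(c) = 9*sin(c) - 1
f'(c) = 9*cos(c)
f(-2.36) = -7.34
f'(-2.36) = -6.39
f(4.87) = -9.89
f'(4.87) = 1.41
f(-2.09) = -8.81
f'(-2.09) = -4.47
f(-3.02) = -2.09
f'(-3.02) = -8.93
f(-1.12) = -9.10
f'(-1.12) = 3.92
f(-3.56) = 2.66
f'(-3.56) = -8.22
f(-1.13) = -9.14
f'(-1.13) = 3.84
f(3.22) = -1.70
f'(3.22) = -8.97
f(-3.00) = -2.27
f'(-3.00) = -8.91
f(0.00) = -1.00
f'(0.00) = 9.00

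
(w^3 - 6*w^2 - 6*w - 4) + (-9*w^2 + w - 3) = w^3 - 15*w^2 - 5*w - 7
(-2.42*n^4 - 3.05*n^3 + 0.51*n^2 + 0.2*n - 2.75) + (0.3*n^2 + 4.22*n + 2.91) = -2.42*n^4 - 3.05*n^3 + 0.81*n^2 + 4.42*n + 0.16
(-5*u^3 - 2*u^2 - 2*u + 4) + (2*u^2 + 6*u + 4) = -5*u^3 + 4*u + 8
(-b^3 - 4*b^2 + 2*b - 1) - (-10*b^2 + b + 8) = -b^3 + 6*b^2 + b - 9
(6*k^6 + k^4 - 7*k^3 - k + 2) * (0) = 0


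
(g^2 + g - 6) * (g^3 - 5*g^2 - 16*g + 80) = g^5 - 4*g^4 - 27*g^3 + 94*g^2 + 176*g - 480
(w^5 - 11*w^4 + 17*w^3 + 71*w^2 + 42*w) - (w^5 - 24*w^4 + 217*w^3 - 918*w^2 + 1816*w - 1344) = 13*w^4 - 200*w^3 + 989*w^2 - 1774*w + 1344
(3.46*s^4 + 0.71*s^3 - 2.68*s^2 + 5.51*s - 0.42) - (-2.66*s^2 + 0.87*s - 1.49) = 3.46*s^4 + 0.71*s^3 - 0.02*s^2 + 4.64*s + 1.07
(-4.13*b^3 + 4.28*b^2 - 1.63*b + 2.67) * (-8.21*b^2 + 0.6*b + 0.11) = 33.9073*b^5 - 37.6168*b^4 + 15.496*b^3 - 22.4279*b^2 + 1.4227*b + 0.2937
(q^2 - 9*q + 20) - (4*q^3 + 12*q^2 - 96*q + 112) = -4*q^3 - 11*q^2 + 87*q - 92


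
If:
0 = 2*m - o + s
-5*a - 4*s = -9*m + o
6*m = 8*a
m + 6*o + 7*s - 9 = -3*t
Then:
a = 45/143 - 15*t/143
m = 60/143 - 20*t/143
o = 159/143 - 53*t/143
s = 3/11 - t/11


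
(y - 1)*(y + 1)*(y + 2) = y^3 + 2*y^2 - y - 2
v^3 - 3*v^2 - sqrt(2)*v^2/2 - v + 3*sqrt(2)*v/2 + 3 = (v - 3)*(v - sqrt(2))*(v + sqrt(2)/2)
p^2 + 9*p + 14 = (p + 2)*(p + 7)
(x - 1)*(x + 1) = x^2 - 1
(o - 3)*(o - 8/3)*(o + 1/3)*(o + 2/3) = o^4 - 14*o^3/3 + 23*o^2/9 + 182*o/27 + 16/9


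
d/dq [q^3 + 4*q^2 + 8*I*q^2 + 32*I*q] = 3*q^2 + q*(8 + 16*I) + 32*I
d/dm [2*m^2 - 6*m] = 4*m - 6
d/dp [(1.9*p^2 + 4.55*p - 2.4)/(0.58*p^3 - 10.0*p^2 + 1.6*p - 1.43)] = (-1.102*p^4 - 5.278*p^3 + 52.716*p^2 - 53.434*p - 2.6665)/(0.3364*p^6 - 11.6*p^5 + 101.856*p^4 - 33.6588*p^3 + 31.16*p^2 - 4.576*p + 2.0449)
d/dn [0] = 0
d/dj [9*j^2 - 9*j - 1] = 18*j - 9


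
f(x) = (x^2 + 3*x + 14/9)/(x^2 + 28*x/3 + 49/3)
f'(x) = (-2*x - 28/3)*(x^2 + 3*x + 14/9)/(x^2 + 28*x/3 + 49/3)^2 + (2*x + 3)/(x^2 + 28*x/3 + 49/3) = 19/(3*(x^2 + 14*x + 49))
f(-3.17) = -0.65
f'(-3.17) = 0.43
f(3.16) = 0.38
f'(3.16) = 0.06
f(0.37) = 0.14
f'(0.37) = 0.12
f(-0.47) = 0.03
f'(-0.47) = 0.15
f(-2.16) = -0.31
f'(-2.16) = 0.27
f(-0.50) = 0.03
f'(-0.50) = 0.15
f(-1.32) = -0.12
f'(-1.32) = 0.20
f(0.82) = 0.19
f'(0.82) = 0.10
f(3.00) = 0.37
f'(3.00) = 0.06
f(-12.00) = 2.27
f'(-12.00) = 0.25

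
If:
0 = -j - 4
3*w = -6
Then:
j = -4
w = -2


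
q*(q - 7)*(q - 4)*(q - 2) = q^4 - 13*q^3 + 50*q^2 - 56*q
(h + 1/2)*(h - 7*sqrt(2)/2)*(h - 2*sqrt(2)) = h^3 - 11*sqrt(2)*h^2/2 + h^2/2 - 11*sqrt(2)*h/4 + 14*h + 7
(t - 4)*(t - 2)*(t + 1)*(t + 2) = t^4 - 3*t^3 - 8*t^2 + 12*t + 16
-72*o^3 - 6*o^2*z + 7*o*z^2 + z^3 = (-3*o + z)*(4*o + z)*(6*o + z)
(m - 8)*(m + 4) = m^2 - 4*m - 32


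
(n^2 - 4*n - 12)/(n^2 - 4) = (n - 6)/(n - 2)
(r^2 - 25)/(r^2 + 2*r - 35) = (r + 5)/(r + 7)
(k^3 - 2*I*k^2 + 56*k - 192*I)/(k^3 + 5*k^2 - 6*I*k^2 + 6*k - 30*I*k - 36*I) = (k^2 + 4*I*k + 32)/(k^2 + 5*k + 6)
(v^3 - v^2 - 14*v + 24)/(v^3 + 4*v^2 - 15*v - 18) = (v^2 + 2*v - 8)/(v^2 + 7*v + 6)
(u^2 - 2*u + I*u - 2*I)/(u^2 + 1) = (u - 2)/(u - I)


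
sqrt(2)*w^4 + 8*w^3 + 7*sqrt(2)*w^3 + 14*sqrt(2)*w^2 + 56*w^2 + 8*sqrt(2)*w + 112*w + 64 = (w + 2)*(w + 4)*(w + 4*sqrt(2))*(sqrt(2)*w + sqrt(2))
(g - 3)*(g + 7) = g^2 + 4*g - 21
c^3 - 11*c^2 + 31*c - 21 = (c - 7)*(c - 3)*(c - 1)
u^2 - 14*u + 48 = (u - 8)*(u - 6)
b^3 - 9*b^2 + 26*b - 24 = (b - 4)*(b - 3)*(b - 2)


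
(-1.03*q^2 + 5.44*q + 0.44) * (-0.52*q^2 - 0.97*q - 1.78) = 0.5356*q^4 - 1.8297*q^3 - 3.6722*q^2 - 10.11*q - 0.7832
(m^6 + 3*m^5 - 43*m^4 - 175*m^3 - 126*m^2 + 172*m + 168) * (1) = m^6 + 3*m^5 - 43*m^4 - 175*m^3 - 126*m^2 + 172*m + 168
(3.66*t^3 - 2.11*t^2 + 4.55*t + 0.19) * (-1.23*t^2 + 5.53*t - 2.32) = -4.5018*t^5 + 22.8351*t^4 - 25.756*t^3 + 29.823*t^2 - 9.5053*t - 0.4408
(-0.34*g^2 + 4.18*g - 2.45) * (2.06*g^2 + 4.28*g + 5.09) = -0.7004*g^4 + 7.1556*g^3 + 11.1128*g^2 + 10.7902*g - 12.4705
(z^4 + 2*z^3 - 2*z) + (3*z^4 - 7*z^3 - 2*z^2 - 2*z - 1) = 4*z^4 - 5*z^3 - 2*z^2 - 4*z - 1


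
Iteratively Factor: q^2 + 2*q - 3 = (q - 1)*(q + 3)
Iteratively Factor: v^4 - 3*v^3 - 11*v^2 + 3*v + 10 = (v + 2)*(v^3 - 5*v^2 - v + 5) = (v - 5)*(v + 2)*(v^2 - 1) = (v - 5)*(v - 1)*(v + 2)*(v + 1)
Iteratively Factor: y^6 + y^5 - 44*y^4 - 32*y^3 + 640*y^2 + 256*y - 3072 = (y + 4)*(y^5 - 3*y^4 - 32*y^3 + 96*y^2 + 256*y - 768) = (y - 4)*(y + 4)*(y^4 + y^3 - 28*y^2 - 16*y + 192) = (y - 4)*(y - 3)*(y + 4)*(y^3 + 4*y^2 - 16*y - 64) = (y - 4)*(y - 3)*(y + 4)^2*(y^2 - 16) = (y - 4)^2*(y - 3)*(y + 4)^2*(y + 4)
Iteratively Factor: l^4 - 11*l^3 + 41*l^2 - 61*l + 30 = (l - 1)*(l^3 - 10*l^2 + 31*l - 30) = (l - 2)*(l - 1)*(l^2 - 8*l + 15) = (l - 5)*(l - 2)*(l - 1)*(l - 3)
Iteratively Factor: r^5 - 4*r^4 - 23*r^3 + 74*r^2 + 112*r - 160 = (r - 1)*(r^4 - 3*r^3 - 26*r^2 + 48*r + 160) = (r - 1)*(r + 4)*(r^3 - 7*r^2 + 2*r + 40) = (r - 1)*(r + 2)*(r + 4)*(r^2 - 9*r + 20) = (r - 4)*(r - 1)*(r + 2)*(r + 4)*(r - 5)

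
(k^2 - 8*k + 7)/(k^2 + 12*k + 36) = (k^2 - 8*k + 7)/(k^2 + 12*k + 36)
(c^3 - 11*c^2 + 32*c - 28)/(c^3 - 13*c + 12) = (c^3 - 11*c^2 + 32*c - 28)/(c^3 - 13*c + 12)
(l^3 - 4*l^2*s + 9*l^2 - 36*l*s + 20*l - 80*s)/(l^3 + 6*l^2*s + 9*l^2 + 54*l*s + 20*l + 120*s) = (l - 4*s)/(l + 6*s)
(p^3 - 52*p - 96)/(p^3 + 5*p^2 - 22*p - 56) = (p^2 - 2*p - 48)/(p^2 + 3*p - 28)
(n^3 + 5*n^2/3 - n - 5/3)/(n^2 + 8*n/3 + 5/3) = n - 1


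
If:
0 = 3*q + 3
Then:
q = -1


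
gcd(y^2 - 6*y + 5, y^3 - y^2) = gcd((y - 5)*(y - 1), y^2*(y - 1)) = y - 1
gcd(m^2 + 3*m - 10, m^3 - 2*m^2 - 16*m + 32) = m - 2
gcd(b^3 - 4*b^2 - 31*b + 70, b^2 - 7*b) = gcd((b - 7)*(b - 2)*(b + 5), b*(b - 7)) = b - 7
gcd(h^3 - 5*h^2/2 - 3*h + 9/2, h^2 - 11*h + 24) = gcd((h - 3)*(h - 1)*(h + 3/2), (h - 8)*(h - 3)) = h - 3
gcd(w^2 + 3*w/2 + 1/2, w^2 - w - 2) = w + 1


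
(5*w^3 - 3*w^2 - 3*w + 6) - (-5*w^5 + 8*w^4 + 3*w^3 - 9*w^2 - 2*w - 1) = 5*w^5 - 8*w^4 + 2*w^3 + 6*w^2 - w + 7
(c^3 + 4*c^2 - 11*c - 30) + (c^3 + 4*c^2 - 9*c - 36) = 2*c^3 + 8*c^2 - 20*c - 66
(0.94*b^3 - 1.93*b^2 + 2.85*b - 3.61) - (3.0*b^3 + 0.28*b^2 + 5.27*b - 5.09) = -2.06*b^3 - 2.21*b^2 - 2.42*b + 1.48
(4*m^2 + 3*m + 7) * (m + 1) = 4*m^3 + 7*m^2 + 10*m + 7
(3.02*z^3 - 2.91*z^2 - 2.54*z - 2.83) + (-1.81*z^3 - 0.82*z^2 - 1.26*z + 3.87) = 1.21*z^3 - 3.73*z^2 - 3.8*z + 1.04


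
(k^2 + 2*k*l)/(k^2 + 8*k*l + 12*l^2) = k/(k + 6*l)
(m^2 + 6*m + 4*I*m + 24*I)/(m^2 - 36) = (m + 4*I)/(m - 6)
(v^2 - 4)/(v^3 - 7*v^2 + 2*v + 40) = (v - 2)/(v^2 - 9*v + 20)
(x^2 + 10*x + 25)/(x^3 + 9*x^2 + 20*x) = (x + 5)/(x*(x + 4))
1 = 1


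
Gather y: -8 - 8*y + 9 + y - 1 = -7*y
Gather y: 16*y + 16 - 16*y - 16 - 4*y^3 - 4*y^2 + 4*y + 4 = -4*y^3 - 4*y^2 + 4*y + 4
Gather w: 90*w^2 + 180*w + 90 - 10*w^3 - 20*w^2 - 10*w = -10*w^3 + 70*w^2 + 170*w + 90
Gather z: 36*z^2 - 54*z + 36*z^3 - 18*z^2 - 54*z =36*z^3 + 18*z^2 - 108*z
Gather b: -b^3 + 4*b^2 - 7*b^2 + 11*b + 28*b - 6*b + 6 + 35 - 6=-b^3 - 3*b^2 + 33*b + 35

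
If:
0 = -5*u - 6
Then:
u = -6/5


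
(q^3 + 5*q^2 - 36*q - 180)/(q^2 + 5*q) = q - 36/q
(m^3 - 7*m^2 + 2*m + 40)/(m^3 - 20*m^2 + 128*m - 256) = (m^2 - 3*m - 10)/(m^2 - 16*m + 64)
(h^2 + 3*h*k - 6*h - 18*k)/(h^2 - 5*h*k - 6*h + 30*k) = (h + 3*k)/(h - 5*k)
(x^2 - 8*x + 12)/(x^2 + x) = (x^2 - 8*x + 12)/(x*(x + 1))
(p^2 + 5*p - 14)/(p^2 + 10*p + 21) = (p - 2)/(p + 3)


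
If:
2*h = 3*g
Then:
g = 2*h/3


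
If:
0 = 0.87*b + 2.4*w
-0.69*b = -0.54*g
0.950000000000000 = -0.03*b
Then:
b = -31.67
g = -40.46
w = 11.48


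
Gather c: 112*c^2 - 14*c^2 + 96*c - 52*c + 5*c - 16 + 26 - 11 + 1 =98*c^2 + 49*c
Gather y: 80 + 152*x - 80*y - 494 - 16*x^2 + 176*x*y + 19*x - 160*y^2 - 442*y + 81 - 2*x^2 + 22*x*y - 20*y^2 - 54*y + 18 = -18*x^2 + 171*x - 180*y^2 + y*(198*x - 576) - 315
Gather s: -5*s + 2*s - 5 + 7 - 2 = -3*s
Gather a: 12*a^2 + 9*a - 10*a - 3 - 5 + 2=12*a^2 - a - 6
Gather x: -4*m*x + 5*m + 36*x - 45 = 5*m + x*(36 - 4*m) - 45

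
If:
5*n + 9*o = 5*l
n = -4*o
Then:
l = -11*o/5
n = -4*o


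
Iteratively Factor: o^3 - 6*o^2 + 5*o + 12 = (o - 4)*(o^2 - 2*o - 3) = (o - 4)*(o - 3)*(o + 1)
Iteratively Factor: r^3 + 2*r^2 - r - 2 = (r - 1)*(r^2 + 3*r + 2) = (r - 1)*(r + 2)*(r + 1)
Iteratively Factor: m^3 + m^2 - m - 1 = (m + 1)*(m^2 - 1) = (m + 1)^2*(m - 1)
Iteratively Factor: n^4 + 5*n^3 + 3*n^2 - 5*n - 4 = (n + 1)*(n^3 + 4*n^2 - n - 4) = (n + 1)^2*(n^2 + 3*n - 4) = (n + 1)^2*(n + 4)*(n - 1)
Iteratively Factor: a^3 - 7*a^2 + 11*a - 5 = (a - 1)*(a^2 - 6*a + 5) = (a - 1)^2*(a - 5)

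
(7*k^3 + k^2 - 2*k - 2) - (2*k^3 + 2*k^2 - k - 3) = 5*k^3 - k^2 - k + 1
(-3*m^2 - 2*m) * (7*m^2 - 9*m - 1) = -21*m^4 + 13*m^3 + 21*m^2 + 2*m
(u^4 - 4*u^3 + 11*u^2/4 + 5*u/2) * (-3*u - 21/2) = -3*u^5 + 3*u^4/2 + 135*u^3/4 - 291*u^2/8 - 105*u/4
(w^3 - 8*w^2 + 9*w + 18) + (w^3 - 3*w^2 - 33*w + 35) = 2*w^3 - 11*w^2 - 24*w + 53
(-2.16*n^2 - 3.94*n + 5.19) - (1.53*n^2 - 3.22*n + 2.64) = -3.69*n^2 - 0.72*n + 2.55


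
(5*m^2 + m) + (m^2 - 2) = 6*m^2 + m - 2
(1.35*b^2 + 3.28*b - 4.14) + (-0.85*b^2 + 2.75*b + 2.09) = 0.5*b^2 + 6.03*b - 2.05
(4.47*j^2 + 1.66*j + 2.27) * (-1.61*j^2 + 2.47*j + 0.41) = -7.1967*j^4 + 8.3683*j^3 + 2.2782*j^2 + 6.2875*j + 0.9307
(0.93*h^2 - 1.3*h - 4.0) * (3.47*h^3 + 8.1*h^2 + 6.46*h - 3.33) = 3.2271*h^5 + 3.022*h^4 - 18.4022*h^3 - 43.8949*h^2 - 21.511*h + 13.32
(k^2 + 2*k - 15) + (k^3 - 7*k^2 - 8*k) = k^3 - 6*k^2 - 6*k - 15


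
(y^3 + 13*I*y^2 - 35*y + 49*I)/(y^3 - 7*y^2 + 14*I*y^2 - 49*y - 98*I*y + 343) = (y - I)/(y - 7)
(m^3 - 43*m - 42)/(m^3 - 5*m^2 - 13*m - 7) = (m + 6)/(m + 1)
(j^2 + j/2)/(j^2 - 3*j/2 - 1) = j/(j - 2)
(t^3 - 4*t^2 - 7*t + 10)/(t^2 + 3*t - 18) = (t^3 - 4*t^2 - 7*t + 10)/(t^2 + 3*t - 18)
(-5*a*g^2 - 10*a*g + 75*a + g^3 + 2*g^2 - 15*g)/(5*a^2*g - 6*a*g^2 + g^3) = (-g^2 - 2*g + 15)/(g*(a - g))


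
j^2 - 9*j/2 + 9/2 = (j - 3)*(j - 3/2)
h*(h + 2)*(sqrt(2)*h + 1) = sqrt(2)*h^3 + h^2 + 2*sqrt(2)*h^2 + 2*h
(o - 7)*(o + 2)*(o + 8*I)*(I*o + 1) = I*o^4 - 7*o^3 - 5*I*o^3 + 35*o^2 - 6*I*o^2 + 98*o - 40*I*o - 112*I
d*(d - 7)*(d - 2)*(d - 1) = d^4 - 10*d^3 + 23*d^2 - 14*d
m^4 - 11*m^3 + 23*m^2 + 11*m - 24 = (m - 8)*(m - 3)*(m - 1)*(m + 1)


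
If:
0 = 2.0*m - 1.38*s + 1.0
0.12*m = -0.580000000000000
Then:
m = -4.83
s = -6.28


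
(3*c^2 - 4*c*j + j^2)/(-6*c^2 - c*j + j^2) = (-c + j)/(2*c + j)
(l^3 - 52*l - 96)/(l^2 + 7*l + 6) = (l^2 - 6*l - 16)/(l + 1)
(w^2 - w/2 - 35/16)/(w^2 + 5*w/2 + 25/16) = (4*w - 7)/(4*w + 5)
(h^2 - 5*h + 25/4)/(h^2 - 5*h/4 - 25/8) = 2*(2*h - 5)/(4*h + 5)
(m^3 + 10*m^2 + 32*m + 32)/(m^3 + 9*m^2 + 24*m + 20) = (m^2 + 8*m + 16)/(m^2 + 7*m + 10)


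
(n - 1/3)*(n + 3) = n^2 + 8*n/3 - 1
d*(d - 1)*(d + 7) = d^3 + 6*d^2 - 7*d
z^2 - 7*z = z*(z - 7)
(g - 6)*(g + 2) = g^2 - 4*g - 12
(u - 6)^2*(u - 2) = u^3 - 14*u^2 + 60*u - 72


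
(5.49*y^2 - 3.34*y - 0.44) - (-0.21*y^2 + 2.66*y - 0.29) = 5.7*y^2 - 6.0*y - 0.15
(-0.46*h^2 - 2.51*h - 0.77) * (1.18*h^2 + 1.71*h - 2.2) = -0.5428*h^4 - 3.7484*h^3 - 4.1887*h^2 + 4.2053*h + 1.694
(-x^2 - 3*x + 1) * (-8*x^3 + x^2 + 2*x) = 8*x^5 + 23*x^4 - 13*x^3 - 5*x^2 + 2*x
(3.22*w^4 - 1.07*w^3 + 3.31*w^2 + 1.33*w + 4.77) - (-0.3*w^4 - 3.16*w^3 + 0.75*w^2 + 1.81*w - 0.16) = 3.52*w^4 + 2.09*w^3 + 2.56*w^2 - 0.48*w + 4.93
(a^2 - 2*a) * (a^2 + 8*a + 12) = a^4 + 6*a^3 - 4*a^2 - 24*a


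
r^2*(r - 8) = r^3 - 8*r^2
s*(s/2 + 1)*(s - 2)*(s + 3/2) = s^4/2 + 3*s^3/4 - 2*s^2 - 3*s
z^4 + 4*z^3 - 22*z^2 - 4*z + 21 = (z - 3)*(z - 1)*(z + 1)*(z + 7)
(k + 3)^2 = k^2 + 6*k + 9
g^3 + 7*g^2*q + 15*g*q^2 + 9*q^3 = (g + q)*(g + 3*q)^2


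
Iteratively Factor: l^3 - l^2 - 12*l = (l + 3)*(l^2 - 4*l) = (l - 4)*(l + 3)*(l)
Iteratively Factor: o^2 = (o)*(o)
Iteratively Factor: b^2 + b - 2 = (b + 2)*(b - 1)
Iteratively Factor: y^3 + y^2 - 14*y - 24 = (y + 3)*(y^2 - 2*y - 8) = (y + 2)*(y + 3)*(y - 4)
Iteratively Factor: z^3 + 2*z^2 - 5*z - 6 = (z + 3)*(z^2 - z - 2) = (z + 1)*(z + 3)*(z - 2)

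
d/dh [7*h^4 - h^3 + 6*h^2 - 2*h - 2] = 28*h^3 - 3*h^2 + 12*h - 2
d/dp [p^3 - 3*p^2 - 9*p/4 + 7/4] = 3*p^2 - 6*p - 9/4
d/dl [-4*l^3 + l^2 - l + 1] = -12*l^2 + 2*l - 1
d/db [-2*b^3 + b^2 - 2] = 2*b*(1 - 3*b)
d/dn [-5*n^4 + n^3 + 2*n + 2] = -20*n^3 + 3*n^2 + 2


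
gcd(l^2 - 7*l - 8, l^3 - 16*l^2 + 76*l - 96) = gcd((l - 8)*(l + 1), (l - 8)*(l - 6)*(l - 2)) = l - 8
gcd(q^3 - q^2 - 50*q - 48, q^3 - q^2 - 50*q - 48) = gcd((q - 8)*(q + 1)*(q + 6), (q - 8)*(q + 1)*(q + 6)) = q^3 - q^2 - 50*q - 48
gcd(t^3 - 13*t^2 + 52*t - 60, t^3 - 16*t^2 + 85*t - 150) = t^2 - 11*t + 30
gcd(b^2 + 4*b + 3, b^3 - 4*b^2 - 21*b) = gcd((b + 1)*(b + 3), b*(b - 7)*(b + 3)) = b + 3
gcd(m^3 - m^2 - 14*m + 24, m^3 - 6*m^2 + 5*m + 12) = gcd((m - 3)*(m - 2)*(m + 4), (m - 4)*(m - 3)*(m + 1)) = m - 3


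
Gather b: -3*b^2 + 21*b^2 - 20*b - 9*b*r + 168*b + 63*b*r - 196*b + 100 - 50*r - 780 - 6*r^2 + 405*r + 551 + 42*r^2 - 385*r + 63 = 18*b^2 + b*(54*r - 48) + 36*r^2 - 30*r - 66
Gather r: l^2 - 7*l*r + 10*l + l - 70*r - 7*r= l^2 + 11*l + r*(-7*l - 77)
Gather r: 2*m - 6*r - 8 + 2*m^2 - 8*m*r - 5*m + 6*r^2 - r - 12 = 2*m^2 - 3*m + 6*r^2 + r*(-8*m - 7) - 20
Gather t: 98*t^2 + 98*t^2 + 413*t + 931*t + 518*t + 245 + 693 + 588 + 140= 196*t^2 + 1862*t + 1666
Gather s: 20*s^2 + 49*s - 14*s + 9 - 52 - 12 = 20*s^2 + 35*s - 55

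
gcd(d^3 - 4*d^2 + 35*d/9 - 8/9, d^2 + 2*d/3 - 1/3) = d - 1/3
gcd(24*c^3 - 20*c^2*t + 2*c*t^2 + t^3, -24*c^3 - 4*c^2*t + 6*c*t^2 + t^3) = -12*c^2 + 4*c*t + t^2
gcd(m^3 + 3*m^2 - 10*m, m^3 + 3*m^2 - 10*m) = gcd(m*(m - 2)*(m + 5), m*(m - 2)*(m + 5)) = m^3 + 3*m^2 - 10*m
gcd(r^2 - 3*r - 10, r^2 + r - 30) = r - 5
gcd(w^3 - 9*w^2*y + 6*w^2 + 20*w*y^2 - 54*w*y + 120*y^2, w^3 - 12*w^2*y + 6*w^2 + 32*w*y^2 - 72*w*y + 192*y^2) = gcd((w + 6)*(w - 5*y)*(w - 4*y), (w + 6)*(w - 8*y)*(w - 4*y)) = -w^2 + 4*w*y - 6*w + 24*y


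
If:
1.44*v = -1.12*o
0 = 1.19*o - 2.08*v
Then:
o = 0.00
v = 0.00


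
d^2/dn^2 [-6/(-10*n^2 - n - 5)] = 12*(-100*n^2 - 10*n + (20*n + 1)^2 - 50)/(10*n^2 + n + 5)^3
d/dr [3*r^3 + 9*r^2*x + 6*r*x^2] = 9*r^2 + 18*r*x + 6*x^2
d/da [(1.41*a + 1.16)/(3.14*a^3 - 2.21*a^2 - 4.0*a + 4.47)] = (-8.8548*a^3 - 7.8111*a^2 + 5.1272*a + 10.9427)/(9.8596*a^6 - 13.8788*a^5 - 20.2359*a^4 + 45.7516*a^3 - 3.7574*a^2 - 35.76*a + 19.9809)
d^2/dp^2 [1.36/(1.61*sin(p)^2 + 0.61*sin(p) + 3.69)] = (-14.101024*sin(p)^4 - 4.006968*sin(p)^3 + 52.963976*sin(p)^2 + 11.07516*sin(p) - 15.147136)/(1.61*sin(p)^2 + 0.61*sin(p) + 3.69)^3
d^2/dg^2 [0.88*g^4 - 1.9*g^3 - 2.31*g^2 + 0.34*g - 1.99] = 10.56*g^2 - 11.4*g - 4.62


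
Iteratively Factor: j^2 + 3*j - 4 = (j - 1)*(j + 4)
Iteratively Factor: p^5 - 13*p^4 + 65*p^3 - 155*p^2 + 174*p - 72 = (p - 2)*(p^4 - 11*p^3 + 43*p^2 - 69*p + 36) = (p - 4)*(p - 2)*(p^3 - 7*p^2 + 15*p - 9) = (p - 4)*(p - 3)*(p - 2)*(p^2 - 4*p + 3) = (p - 4)*(p - 3)^2*(p - 2)*(p - 1)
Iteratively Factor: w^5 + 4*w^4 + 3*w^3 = (w)*(w^4 + 4*w^3 + 3*w^2) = w*(w + 3)*(w^3 + w^2) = w^2*(w + 3)*(w^2 + w) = w^3*(w + 3)*(w + 1)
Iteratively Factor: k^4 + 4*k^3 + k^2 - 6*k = (k - 1)*(k^3 + 5*k^2 + 6*k) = k*(k - 1)*(k^2 + 5*k + 6) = k*(k - 1)*(k + 3)*(k + 2)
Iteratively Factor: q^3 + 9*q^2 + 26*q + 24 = (q + 3)*(q^2 + 6*q + 8) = (q + 2)*(q + 3)*(q + 4)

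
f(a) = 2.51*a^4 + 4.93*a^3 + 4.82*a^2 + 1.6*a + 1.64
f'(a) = 10.04*a^3 + 14.79*a^2 + 9.64*a + 1.6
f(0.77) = 8.86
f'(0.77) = 22.38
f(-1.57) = 7.18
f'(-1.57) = -15.93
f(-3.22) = 151.70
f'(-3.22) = -211.29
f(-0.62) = 1.70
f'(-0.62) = -1.08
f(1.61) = 54.15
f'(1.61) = 97.36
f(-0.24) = 1.47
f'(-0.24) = -0.00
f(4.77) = 1953.41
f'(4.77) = 1473.75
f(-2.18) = 26.67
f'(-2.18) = -53.14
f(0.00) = 1.64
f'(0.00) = 1.60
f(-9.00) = 13251.80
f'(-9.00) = -6206.33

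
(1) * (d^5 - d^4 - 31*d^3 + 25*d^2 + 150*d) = d^5 - d^4 - 31*d^3 + 25*d^2 + 150*d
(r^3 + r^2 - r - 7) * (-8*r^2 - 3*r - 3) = -8*r^5 - 11*r^4 + 2*r^3 + 56*r^2 + 24*r + 21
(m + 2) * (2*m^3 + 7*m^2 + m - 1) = 2*m^4 + 11*m^3 + 15*m^2 + m - 2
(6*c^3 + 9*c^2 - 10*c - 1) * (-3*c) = -18*c^4 - 27*c^3 + 30*c^2 + 3*c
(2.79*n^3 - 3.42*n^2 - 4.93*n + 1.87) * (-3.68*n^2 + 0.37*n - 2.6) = -10.2672*n^5 + 13.6179*n^4 + 9.623*n^3 + 0.186299999999999*n^2 + 13.5099*n - 4.862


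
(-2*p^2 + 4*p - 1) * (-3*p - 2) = 6*p^3 - 8*p^2 - 5*p + 2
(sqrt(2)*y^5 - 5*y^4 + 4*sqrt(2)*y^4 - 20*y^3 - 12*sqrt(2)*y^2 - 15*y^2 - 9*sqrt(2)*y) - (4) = sqrt(2)*y^5 - 5*y^4 + 4*sqrt(2)*y^4 - 20*y^3 - 12*sqrt(2)*y^2 - 15*y^2 - 9*sqrt(2)*y - 4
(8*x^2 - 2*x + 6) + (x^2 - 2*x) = 9*x^2 - 4*x + 6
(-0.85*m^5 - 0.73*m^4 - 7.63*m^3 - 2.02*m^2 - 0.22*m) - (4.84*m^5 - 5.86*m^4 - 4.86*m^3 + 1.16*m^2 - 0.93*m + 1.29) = -5.69*m^5 + 5.13*m^4 - 2.77*m^3 - 3.18*m^2 + 0.71*m - 1.29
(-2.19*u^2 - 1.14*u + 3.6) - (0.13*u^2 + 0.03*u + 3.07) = -2.32*u^2 - 1.17*u + 0.53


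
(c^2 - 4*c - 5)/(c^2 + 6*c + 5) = (c - 5)/(c + 5)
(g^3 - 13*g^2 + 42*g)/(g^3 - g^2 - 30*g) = (g - 7)/(g + 5)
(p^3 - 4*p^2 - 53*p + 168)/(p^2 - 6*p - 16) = (p^2 + 4*p - 21)/(p + 2)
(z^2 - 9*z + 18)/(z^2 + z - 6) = (z^2 - 9*z + 18)/(z^2 + z - 6)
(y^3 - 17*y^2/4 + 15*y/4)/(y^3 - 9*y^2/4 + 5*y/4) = (y - 3)/(y - 1)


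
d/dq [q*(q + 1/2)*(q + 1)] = 3*q^2 + 3*q + 1/2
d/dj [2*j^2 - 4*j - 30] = 4*j - 4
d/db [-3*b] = -3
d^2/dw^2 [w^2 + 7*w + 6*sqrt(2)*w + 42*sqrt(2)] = 2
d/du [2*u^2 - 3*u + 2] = 4*u - 3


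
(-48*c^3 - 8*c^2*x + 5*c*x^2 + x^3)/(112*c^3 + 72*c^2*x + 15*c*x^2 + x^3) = (-3*c + x)/(7*c + x)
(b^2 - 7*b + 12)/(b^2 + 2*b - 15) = (b - 4)/(b + 5)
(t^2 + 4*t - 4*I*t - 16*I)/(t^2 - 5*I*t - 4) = (t + 4)/(t - I)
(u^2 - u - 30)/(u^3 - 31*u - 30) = 1/(u + 1)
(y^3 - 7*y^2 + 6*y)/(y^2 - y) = y - 6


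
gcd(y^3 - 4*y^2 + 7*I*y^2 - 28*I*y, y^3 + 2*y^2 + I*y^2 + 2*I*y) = y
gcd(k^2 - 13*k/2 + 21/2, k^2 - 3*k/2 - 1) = 1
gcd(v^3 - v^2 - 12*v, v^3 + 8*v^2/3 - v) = v^2 + 3*v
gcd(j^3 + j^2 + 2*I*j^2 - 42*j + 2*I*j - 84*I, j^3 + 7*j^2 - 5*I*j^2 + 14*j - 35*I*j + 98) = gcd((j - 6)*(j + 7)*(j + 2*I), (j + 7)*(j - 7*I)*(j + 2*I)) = j^2 + j*(7 + 2*I) + 14*I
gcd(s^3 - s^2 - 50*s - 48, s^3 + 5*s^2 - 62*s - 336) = s^2 - 2*s - 48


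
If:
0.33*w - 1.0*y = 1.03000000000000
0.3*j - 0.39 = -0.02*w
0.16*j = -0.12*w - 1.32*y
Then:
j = 1.16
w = 2.11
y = -0.33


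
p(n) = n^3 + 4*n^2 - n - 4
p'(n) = 3*n^2 + 8*n - 1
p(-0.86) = -0.82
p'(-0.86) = -5.66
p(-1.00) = 0.00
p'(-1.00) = -6.00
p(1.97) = 17.20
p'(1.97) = 26.40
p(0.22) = -4.02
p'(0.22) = 0.91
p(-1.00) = 0.00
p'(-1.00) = -6.00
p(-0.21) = -3.62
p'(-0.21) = -2.55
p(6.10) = 365.72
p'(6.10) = 159.43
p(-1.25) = 1.55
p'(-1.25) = -6.31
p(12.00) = 2288.00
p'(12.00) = 527.00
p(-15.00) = -2464.00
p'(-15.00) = 554.00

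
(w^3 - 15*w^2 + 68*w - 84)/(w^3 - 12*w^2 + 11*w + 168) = (w^2 - 8*w + 12)/(w^2 - 5*w - 24)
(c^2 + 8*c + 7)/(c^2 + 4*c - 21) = (c + 1)/(c - 3)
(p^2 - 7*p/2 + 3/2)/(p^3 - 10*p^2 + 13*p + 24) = (p - 1/2)/(p^2 - 7*p - 8)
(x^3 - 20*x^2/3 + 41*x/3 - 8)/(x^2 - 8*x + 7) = (x^2 - 17*x/3 + 8)/(x - 7)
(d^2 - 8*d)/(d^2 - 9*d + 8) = d/(d - 1)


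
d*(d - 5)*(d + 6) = d^3 + d^2 - 30*d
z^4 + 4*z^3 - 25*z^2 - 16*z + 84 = (z - 3)*(z - 2)*(z + 2)*(z + 7)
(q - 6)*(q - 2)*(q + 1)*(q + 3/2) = q^4 - 11*q^3/2 - 13*q^2/2 + 18*q + 18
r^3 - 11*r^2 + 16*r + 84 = (r - 7)*(r - 6)*(r + 2)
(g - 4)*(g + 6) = g^2 + 2*g - 24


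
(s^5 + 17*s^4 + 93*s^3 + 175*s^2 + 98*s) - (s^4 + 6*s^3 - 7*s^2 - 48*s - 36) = s^5 + 16*s^4 + 87*s^3 + 182*s^2 + 146*s + 36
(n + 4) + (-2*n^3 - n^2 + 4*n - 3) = -2*n^3 - n^2 + 5*n + 1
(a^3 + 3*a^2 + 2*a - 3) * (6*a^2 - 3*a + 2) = 6*a^5 + 15*a^4 + 5*a^3 - 18*a^2 + 13*a - 6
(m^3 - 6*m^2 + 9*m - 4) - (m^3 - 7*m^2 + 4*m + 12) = m^2 + 5*m - 16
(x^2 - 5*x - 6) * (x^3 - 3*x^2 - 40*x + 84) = x^5 - 8*x^4 - 31*x^3 + 302*x^2 - 180*x - 504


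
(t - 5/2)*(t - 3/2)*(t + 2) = t^3 - 2*t^2 - 17*t/4 + 15/2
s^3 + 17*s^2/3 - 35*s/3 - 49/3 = (s - 7/3)*(s + 1)*(s + 7)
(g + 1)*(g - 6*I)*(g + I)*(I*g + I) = I*g^4 + 5*g^3 + 2*I*g^3 + 10*g^2 + 7*I*g^2 + 5*g + 12*I*g + 6*I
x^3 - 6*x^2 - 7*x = x*(x - 7)*(x + 1)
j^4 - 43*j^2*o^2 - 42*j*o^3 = j*(j - 7*o)*(j + o)*(j + 6*o)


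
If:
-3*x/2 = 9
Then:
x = -6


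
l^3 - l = l*(l - 1)*(l + 1)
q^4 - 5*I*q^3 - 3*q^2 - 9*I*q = q*(q - 3*I)^2*(q + I)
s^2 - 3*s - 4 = (s - 4)*(s + 1)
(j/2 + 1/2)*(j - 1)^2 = j^3/2 - j^2/2 - j/2 + 1/2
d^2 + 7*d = d*(d + 7)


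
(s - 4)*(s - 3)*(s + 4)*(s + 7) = s^4 + 4*s^3 - 37*s^2 - 64*s + 336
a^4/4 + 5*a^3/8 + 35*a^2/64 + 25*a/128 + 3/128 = (a/4 + 1/4)*(a + 1/4)*(a + 1/2)*(a + 3/4)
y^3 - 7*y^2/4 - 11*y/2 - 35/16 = (y - 7/2)*(y + 1/2)*(y + 5/4)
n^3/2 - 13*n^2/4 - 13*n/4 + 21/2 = (n/2 + 1)*(n - 7)*(n - 3/2)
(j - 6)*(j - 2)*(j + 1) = j^3 - 7*j^2 + 4*j + 12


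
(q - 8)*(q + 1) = q^2 - 7*q - 8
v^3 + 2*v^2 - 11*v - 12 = (v - 3)*(v + 1)*(v + 4)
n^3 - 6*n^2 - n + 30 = (n - 5)*(n - 3)*(n + 2)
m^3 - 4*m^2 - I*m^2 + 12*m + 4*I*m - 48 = (m - 4)*(m - 4*I)*(m + 3*I)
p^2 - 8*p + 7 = (p - 7)*(p - 1)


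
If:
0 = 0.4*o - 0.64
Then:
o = 1.60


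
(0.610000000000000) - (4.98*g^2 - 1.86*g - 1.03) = -4.98*g^2 + 1.86*g + 1.64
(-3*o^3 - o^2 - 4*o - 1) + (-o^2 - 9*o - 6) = -3*o^3 - 2*o^2 - 13*o - 7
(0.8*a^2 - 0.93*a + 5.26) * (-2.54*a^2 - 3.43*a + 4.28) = -2.032*a^4 - 0.3818*a^3 - 6.7465*a^2 - 22.0222*a + 22.5128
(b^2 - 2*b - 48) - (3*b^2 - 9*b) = -2*b^2 + 7*b - 48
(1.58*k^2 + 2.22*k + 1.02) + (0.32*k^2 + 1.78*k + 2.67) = 1.9*k^2 + 4.0*k + 3.69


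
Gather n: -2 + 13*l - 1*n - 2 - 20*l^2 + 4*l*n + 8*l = -20*l^2 + 21*l + n*(4*l - 1) - 4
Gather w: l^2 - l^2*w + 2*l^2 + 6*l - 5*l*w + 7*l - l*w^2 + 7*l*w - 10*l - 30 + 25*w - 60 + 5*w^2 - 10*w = 3*l^2 + 3*l + w^2*(5 - l) + w*(-l^2 + 2*l + 15) - 90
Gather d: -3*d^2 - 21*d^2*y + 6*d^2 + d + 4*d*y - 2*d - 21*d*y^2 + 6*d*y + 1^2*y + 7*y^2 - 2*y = d^2*(3 - 21*y) + d*(-21*y^2 + 10*y - 1) + 7*y^2 - y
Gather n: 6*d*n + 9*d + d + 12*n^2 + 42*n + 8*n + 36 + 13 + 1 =10*d + 12*n^2 + n*(6*d + 50) + 50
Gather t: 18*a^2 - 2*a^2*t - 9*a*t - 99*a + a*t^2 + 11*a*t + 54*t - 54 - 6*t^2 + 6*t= 18*a^2 - 99*a + t^2*(a - 6) + t*(-2*a^2 + 2*a + 60) - 54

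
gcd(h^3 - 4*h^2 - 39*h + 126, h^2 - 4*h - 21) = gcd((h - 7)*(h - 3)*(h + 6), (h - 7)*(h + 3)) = h - 7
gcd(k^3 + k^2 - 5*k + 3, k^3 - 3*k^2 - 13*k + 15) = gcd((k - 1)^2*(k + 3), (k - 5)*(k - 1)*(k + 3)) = k^2 + 2*k - 3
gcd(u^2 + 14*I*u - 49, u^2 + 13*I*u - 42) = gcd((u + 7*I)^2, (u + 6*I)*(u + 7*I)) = u + 7*I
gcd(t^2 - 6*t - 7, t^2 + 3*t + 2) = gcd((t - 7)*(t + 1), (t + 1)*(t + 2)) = t + 1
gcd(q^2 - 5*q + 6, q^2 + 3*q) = 1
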